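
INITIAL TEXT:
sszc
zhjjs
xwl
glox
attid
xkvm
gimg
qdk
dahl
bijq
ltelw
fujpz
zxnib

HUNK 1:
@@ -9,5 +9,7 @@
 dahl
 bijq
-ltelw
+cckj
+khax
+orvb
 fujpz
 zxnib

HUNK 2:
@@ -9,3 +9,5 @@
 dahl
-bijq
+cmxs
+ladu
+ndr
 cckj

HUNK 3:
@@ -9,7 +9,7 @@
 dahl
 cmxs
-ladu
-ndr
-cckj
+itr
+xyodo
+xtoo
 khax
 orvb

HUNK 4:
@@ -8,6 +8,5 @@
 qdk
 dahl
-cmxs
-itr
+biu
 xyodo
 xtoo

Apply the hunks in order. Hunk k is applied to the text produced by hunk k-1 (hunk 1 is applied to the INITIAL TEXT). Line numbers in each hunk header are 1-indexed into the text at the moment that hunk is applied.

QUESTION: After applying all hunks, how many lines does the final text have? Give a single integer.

Answer: 16

Derivation:
Hunk 1: at line 9 remove [ltelw] add [cckj,khax,orvb] -> 15 lines: sszc zhjjs xwl glox attid xkvm gimg qdk dahl bijq cckj khax orvb fujpz zxnib
Hunk 2: at line 9 remove [bijq] add [cmxs,ladu,ndr] -> 17 lines: sszc zhjjs xwl glox attid xkvm gimg qdk dahl cmxs ladu ndr cckj khax orvb fujpz zxnib
Hunk 3: at line 9 remove [ladu,ndr,cckj] add [itr,xyodo,xtoo] -> 17 lines: sszc zhjjs xwl glox attid xkvm gimg qdk dahl cmxs itr xyodo xtoo khax orvb fujpz zxnib
Hunk 4: at line 8 remove [cmxs,itr] add [biu] -> 16 lines: sszc zhjjs xwl glox attid xkvm gimg qdk dahl biu xyodo xtoo khax orvb fujpz zxnib
Final line count: 16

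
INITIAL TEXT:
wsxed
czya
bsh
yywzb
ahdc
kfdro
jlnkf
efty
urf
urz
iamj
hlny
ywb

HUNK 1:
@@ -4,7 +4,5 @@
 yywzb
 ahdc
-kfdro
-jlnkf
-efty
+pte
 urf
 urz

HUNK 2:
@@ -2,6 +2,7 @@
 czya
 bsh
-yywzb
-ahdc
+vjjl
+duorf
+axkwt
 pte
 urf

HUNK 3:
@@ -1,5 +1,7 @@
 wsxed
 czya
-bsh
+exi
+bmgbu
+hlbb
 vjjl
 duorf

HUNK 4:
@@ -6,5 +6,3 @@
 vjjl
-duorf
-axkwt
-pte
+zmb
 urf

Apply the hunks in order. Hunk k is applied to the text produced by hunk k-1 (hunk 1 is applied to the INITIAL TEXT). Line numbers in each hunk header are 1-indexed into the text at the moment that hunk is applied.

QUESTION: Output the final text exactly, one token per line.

Answer: wsxed
czya
exi
bmgbu
hlbb
vjjl
zmb
urf
urz
iamj
hlny
ywb

Derivation:
Hunk 1: at line 4 remove [kfdro,jlnkf,efty] add [pte] -> 11 lines: wsxed czya bsh yywzb ahdc pte urf urz iamj hlny ywb
Hunk 2: at line 2 remove [yywzb,ahdc] add [vjjl,duorf,axkwt] -> 12 lines: wsxed czya bsh vjjl duorf axkwt pte urf urz iamj hlny ywb
Hunk 3: at line 1 remove [bsh] add [exi,bmgbu,hlbb] -> 14 lines: wsxed czya exi bmgbu hlbb vjjl duorf axkwt pte urf urz iamj hlny ywb
Hunk 4: at line 6 remove [duorf,axkwt,pte] add [zmb] -> 12 lines: wsxed czya exi bmgbu hlbb vjjl zmb urf urz iamj hlny ywb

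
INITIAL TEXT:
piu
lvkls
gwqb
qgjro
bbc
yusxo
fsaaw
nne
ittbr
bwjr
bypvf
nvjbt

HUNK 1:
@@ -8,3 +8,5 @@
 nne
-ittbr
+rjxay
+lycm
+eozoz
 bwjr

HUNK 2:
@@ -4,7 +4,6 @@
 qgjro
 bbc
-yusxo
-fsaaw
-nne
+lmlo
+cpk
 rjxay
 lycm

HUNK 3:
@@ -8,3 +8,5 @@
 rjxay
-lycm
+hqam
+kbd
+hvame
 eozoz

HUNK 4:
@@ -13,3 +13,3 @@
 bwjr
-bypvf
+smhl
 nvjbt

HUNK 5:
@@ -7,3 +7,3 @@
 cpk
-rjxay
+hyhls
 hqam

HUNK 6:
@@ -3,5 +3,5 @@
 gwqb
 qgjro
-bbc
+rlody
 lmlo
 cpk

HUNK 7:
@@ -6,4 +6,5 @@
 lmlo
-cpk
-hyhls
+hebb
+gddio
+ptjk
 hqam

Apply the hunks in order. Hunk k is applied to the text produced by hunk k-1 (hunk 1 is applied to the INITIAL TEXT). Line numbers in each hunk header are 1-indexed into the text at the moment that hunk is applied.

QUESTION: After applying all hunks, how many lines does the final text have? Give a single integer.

Hunk 1: at line 8 remove [ittbr] add [rjxay,lycm,eozoz] -> 14 lines: piu lvkls gwqb qgjro bbc yusxo fsaaw nne rjxay lycm eozoz bwjr bypvf nvjbt
Hunk 2: at line 4 remove [yusxo,fsaaw,nne] add [lmlo,cpk] -> 13 lines: piu lvkls gwqb qgjro bbc lmlo cpk rjxay lycm eozoz bwjr bypvf nvjbt
Hunk 3: at line 8 remove [lycm] add [hqam,kbd,hvame] -> 15 lines: piu lvkls gwqb qgjro bbc lmlo cpk rjxay hqam kbd hvame eozoz bwjr bypvf nvjbt
Hunk 4: at line 13 remove [bypvf] add [smhl] -> 15 lines: piu lvkls gwqb qgjro bbc lmlo cpk rjxay hqam kbd hvame eozoz bwjr smhl nvjbt
Hunk 5: at line 7 remove [rjxay] add [hyhls] -> 15 lines: piu lvkls gwqb qgjro bbc lmlo cpk hyhls hqam kbd hvame eozoz bwjr smhl nvjbt
Hunk 6: at line 3 remove [bbc] add [rlody] -> 15 lines: piu lvkls gwqb qgjro rlody lmlo cpk hyhls hqam kbd hvame eozoz bwjr smhl nvjbt
Hunk 7: at line 6 remove [cpk,hyhls] add [hebb,gddio,ptjk] -> 16 lines: piu lvkls gwqb qgjro rlody lmlo hebb gddio ptjk hqam kbd hvame eozoz bwjr smhl nvjbt
Final line count: 16

Answer: 16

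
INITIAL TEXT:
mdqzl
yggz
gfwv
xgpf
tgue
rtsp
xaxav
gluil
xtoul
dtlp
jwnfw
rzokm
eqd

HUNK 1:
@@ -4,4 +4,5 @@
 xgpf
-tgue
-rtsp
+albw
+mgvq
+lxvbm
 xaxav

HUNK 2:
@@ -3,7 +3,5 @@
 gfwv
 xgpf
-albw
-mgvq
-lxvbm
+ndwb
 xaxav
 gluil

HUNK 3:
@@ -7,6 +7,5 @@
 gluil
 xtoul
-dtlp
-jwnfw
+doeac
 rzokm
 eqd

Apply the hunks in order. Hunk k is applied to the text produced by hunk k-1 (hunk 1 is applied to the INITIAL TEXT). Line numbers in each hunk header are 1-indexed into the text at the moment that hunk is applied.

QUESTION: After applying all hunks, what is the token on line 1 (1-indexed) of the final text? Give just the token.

Hunk 1: at line 4 remove [tgue,rtsp] add [albw,mgvq,lxvbm] -> 14 lines: mdqzl yggz gfwv xgpf albw mgvq lxvbm xaxav gluil xtoul dtlp jwnfw rzokm eqd
Hunk 2: at line 3 remove [albw,mgvq,lxvbm] add [ndwb] -> 12 lines: mdqzl yggz gfwv xgpf ndwb xaxav gluil xtoul dtlp jwnfw rzokm eqd
Hunk 3: at line 7 remove [dtlp,jwnfw] add [doeac] -> 11 lines: mdqzl yggz gfwv xgpf ndwb xaxav gluil xtoul doeac rzokm eqd
Final line 1: mdqzl

Answer: mdqzl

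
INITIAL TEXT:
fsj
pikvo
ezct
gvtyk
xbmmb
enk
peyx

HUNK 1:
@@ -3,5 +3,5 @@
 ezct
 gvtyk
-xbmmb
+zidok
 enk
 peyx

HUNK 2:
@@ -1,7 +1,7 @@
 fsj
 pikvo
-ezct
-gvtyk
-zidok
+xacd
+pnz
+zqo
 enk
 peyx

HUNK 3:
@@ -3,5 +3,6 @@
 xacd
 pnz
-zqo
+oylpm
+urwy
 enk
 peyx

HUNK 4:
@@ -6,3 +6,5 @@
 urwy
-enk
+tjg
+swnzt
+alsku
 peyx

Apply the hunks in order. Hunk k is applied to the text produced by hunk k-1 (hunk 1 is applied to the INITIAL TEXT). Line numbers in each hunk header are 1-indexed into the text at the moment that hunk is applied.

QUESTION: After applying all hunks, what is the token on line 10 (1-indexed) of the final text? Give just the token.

Hunk 1: at line 3 remove [xbmmb] add [zidok] -> 7 lines: fsj pikvo ezct gvtyk zidok enk peyx
Hunk 2: at line 1 remove [ezct,gvtyk,zidok] add [xacd,pnz,zqo] -> 7 lines: fsj pikvo xacd pnz zqo enk peyx
Hunk 3: at line 3 remove [zqo] add [oylpm,urwy] -> 8 lines: fsj pikvo xacd pnz oylpm urwy enk peyx
Hunk 4: at line 6 remove [enk] add [tjg,swnzt,alsku] -> 10 lines: fsj pikvo xacd pnz oylpm urwy tjg swnzt alsku peyx
Final line 10: peyx

Answer: peyx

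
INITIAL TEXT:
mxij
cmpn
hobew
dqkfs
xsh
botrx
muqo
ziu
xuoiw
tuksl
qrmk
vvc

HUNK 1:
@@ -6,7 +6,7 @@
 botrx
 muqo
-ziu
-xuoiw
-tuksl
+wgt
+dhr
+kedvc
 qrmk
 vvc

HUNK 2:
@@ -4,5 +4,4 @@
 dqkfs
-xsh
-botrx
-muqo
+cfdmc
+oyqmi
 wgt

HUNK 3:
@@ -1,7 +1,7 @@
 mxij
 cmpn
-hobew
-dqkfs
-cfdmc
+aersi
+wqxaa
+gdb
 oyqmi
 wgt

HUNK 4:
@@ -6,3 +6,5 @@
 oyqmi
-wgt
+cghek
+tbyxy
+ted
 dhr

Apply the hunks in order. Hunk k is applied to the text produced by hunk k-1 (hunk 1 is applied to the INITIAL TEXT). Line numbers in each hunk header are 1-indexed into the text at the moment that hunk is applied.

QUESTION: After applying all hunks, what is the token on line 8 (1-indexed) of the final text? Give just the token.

Answer: tbyxy

Derivation:
Hunk 1: at line 6 remove [ziu,xuoiw,tuksl] add [wgt,dhr,kedvc] -> 12 lines: mxij cmpn hobew dqkfs xsh botrx muqo wgt dhr kedvc qrmk vvc
Hunk 2: at line 4 remove [xsh,botrx,muqo] add [cfdmc,oyqmi] -> 11 lines: mxij cmpn hobew dqkfs cfdmc oyqmi wgt dhr kedvc qrmk vvc
Hunk 3: at line 1 remove [hobew,dqkfs,cfdmc] add [aersi,wqxaa,gdb] -> 11 lines: mxij cmpn aersi wqxaa gdb oyqmi wgt dhr kedvc qrmk vvc
Hunk 4: at line 6 remove [wgt] add [cghek,tbyxy,ted] -> 13 lines: mxij cmpn aersi wqxaa gdb oyqmi cghek tbyxy ted dhr kedvc qrmk vvc
Final line 8: tbyxy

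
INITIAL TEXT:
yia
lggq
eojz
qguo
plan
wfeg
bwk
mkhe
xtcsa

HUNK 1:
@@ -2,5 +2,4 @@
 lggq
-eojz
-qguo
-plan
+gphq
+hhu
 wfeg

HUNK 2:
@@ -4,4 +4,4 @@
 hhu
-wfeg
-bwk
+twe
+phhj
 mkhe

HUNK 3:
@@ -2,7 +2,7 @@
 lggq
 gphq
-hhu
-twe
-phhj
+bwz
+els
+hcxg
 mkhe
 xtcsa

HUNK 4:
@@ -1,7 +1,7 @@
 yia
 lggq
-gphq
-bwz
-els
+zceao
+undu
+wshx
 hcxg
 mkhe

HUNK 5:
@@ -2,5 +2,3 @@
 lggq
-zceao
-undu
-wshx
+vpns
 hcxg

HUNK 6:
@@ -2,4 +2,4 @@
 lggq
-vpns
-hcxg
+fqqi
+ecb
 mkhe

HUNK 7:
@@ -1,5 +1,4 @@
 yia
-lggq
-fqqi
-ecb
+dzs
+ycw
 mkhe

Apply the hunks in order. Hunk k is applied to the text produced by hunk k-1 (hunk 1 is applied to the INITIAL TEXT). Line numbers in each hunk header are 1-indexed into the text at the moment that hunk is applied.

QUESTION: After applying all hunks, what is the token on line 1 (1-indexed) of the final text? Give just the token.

Hunk 1: at line 2 remove [eojz,qguo,plan] add [gphq,hhu] -> 8 lines: yia lggq gphq hhu wfeg bwk mkhe xtcsa
Hunk 2: at line 4 remove [wfeg,bwk] add [twe,phhj] -> 8 lines: yia lggq gphq hhu twe phhj mkhe xtcsa
Hunk 3: at line 2 remove [hhu,twe,phhj] add [bwz,els,hcxg] -> 8 lines: yia lggq gphq bwz els hcxg mkhe xtcsa
Hunk 4: at line 1 remove [gphq,bwz,els] add [zceao,undu,wshx] -> 8 lines: yia lggq zceao undu wshx hcxg mkhe xtcsa
Hunk 5: at line 2 remove [zceao,undu,wshx] add [vpns] -> 6 lines: yia lggq vpns hcxg mkhe xtcsa
Hunk 6: at line 2 remove [vpns,hcxg] add [fqqi,ecb] -> 6 lines: yia lggq fqqi ecb mkhe xtcsa
Hunk 7: at line 1 remove [lggq,fqqi,ecb] add [dzs,ycw] -> 5 lines: yia dzs ycw mkhe xtcsa
Final line 1: yia

Answer: yia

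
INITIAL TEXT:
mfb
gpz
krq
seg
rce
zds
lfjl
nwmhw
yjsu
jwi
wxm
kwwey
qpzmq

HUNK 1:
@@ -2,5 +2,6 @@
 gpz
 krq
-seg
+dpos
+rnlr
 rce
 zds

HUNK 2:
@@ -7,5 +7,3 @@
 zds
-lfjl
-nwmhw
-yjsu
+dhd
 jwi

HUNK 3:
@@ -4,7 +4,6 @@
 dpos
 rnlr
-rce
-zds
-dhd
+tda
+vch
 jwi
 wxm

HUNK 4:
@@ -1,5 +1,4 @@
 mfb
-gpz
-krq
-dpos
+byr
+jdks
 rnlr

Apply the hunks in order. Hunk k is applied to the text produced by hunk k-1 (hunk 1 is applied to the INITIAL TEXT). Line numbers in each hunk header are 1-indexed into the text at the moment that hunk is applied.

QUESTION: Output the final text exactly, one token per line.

Answer: mfb
byr
jdks
rnlr
tda
vch
jwi
wxm
kwwey
qpzmq

Derivation:
Hunk 1: at line 2 remove [seg] add [dpos,rnlr] -> 14 lines: mfb gpz krq dpos rnlr rce zds lfjl nwmhw yjsu jwi wxm kwwey qpzmq
Hunk 2: at line 7 remove [lfjl,nwmhw,yjsu] add [dhd] -> 12 lines: mfb gpz krq dpos rnlr rce zds dhd jwi wxm kwwey qpzmq
Hunk 3: at line 4 remove [rce,zds,dhd] add [tda,vch] -> 11 lines: mfb gpz krq dpos rnlr tda vch jwi wxm kwwey qpzmq
Hunk 4: at line 1 remove [gpz,krq,dpos] add [byr,jdks] -> 10 lines: mfb byr jdks rnlr tda vch jwi wxm kwwey qpzmq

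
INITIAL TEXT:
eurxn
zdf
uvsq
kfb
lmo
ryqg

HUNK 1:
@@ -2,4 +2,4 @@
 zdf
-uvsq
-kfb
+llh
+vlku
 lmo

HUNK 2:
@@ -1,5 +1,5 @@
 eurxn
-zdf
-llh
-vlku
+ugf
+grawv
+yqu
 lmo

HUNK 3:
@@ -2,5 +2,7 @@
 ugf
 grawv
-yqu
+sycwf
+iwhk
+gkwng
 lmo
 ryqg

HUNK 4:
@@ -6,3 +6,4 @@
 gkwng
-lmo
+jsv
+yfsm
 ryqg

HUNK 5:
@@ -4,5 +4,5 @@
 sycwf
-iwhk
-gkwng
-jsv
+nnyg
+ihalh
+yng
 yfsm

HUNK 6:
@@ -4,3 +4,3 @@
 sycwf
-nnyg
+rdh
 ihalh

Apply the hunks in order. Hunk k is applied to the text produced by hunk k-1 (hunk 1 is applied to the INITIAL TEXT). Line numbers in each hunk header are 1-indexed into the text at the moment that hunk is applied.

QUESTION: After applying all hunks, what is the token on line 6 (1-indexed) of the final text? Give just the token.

Hunk 1: at line 2 remove [uvsq,kfb] add [llh,vlku] -> 6 lines: eurxn zdf llh vlku lmo ryqg
Hunk 2: at line 1 remove [zdf,llh,vlku] add [ugf,grawv,yqu] -> 6 lines: eurxn ugf grawv yqu lmo ryqg
Hunk 3: at line 2 remove [yqu] add [sycwf,iwhk,gkwng] -> 8 lines: eurxn ugf grawv sycwf iwhk gkwng lmo ryqg
Hunk 4: at line 6 remove [lmo] add [jsv,yfsm] -> 9 lines: eurxn ugf grawv sycwf iwhk gkwng jsv yfsm ryqg
Hunk 5: at line 4 remove [iwhk,gkwng,jsv] add [nnyg,ihalh,yng] -> 9 lines: eurxn ugf grawv sycwf nnyg ihalh yng yfsm ryqg
Hunk 6: at line 4 remove [nnyg] add [rdh] -> 9 lines: eurxn ugf grawv sycwf rdh ihalh yng yfsm ryqg
Final line 6: ihalh

Answer: ihalh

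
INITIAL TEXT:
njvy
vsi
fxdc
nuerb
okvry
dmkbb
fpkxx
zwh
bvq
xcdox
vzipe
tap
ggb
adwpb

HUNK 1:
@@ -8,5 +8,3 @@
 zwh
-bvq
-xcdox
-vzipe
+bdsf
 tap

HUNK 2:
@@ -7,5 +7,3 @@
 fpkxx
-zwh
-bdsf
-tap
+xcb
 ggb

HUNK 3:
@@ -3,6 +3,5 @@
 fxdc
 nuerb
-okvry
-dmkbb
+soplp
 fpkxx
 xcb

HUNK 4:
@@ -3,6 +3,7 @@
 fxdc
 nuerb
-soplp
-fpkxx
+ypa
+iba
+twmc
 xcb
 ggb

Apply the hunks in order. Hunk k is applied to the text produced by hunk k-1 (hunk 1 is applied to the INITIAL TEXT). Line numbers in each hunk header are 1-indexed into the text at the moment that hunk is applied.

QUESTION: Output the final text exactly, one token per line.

Answer: njvy
vsi
fxdc
nuerb
ypa
iba
twmc
xcb
ggb
adwpb

Derivation:
Hunk 1: at line 8 remove [bvq,xcdox,vzipe] add [bdsf] -> 12 lines: njvy vsi fxdc nuerb okvry dmkbb fpkxx zwh bdsf tap ggb adwpb
Hunk 2: at line 7 remove [zwh,bdsf,tap] add [xcb] -> 10 lines: njvy vsi fxdc nuerb okvry dmkbb fpkxx xcb ggb adwpb
Hunk 3: at line 3 remove [okvry,dmkbb] add [soplp] -> 9 lines: njvy vsi fxdc nuerb soplp fpkxx xcb ggb adwpb
Hunk 4: at line 3 remove [soplp,fpkxx] add [ypa,iba,twmc] -> 10 lines: njvy vsi fxdc nuerb ypa iba twmc xcb ggb adwpb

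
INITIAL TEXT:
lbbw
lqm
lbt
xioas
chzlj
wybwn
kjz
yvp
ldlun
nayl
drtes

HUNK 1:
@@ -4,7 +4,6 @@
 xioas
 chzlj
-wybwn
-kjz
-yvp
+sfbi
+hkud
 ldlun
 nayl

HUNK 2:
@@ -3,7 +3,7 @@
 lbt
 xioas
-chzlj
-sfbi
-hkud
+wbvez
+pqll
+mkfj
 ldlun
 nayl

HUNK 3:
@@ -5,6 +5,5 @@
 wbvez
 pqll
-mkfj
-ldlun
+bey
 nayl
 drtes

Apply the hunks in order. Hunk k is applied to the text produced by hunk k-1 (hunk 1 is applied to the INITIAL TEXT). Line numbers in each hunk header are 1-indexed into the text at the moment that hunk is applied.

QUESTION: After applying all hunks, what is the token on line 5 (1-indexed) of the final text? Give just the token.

Answer: wbvez

Derivation:
Hunk 1: at line 4 remove [wybwn,kjz,yvp] add [sfbi,hkud] -> 10 lines: lbbw lqm lbt xioas chzlj sfbi hkud ldlun nayl drtes
Hunk 2: at line 3 remove [chzlj,sfbi,hkud] add [wbvez,pqll,mkfj] -> 10 lines: lbbw lqm lbt xioas wbvez pqll mkfj ldlun nayl drtes
Hunk 3: at line 5 remove [mkfj,ldlun] add [bey] -> 9 lines: lbbw lqm lbt xioas wbvez pqll bey nayl drtes
Final line 5: wbvez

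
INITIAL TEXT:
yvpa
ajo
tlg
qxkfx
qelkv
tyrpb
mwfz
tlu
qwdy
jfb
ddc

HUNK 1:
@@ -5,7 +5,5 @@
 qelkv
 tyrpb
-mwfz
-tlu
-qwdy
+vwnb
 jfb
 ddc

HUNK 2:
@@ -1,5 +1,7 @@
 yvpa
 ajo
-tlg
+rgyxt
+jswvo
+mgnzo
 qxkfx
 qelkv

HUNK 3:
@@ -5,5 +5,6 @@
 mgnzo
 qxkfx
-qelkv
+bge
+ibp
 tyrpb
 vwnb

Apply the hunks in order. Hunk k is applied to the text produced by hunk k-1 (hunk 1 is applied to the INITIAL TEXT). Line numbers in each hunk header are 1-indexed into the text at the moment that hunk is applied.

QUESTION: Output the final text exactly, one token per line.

Answer: yvpa
ajo
rgyxt
jswvo
mgnzo
qxkfx
bge
ibp
tyrpb
vwnb
jfb
ddc

Derivation:
Hunk 1: at line 5 remove [mwfz,tlu,qwdy] add [vwnb] -> 9 lines: yvpa ajo tlg qxkfx qelkv tyrpb vwnb jfb ddc
Hunk 2: at line 1 remove [tlg] add [rgyxt,jswvo,mgnzo] -> 11 lines: yvpa ajo rgyxt jswvo mgnzo qxkfx qelkv tyrpb vwnb jfb ddc
Hunk 3: at line 5 remove [qelkv] add [bge,ibp] -> 12 lines: yvpa ajo rgyxt jswvo mgnzo qxkfx bge ibp tyrpb vwnb jfb ddc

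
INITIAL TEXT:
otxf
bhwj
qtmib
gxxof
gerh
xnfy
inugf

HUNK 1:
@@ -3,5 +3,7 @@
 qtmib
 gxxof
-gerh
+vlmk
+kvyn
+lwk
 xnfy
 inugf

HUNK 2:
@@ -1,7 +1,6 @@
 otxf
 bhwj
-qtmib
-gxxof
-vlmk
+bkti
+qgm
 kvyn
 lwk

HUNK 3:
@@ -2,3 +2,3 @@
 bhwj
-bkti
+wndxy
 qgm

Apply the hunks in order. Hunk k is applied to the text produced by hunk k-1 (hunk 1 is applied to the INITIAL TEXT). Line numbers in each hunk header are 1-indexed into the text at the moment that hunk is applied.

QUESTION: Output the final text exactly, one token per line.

Answer: otxf
bhwj
wndxy
qgm
kvyn
lwk
xnfy
inugf

Derivation:
Hunk 1: at line 3 remove [gerh] add [vlmk,kvyn,lwk] -> 9 lines: otxf bhwj qtmib gxxof vlmk kvyn lwk xnfy inugf
Hunk 2: at line 1 remove [qtmib,gxxof,vlmk] add [bkti,qgm] -> 8 lines: otxf bhwj bkti qgm kvyn lwk xnfy inugf
Hunk 3: at line 2 remove [bkti] add [wndxy] -> 8 lines: otxf bhwj wndxy qgm kvyn lwk xnfy inugf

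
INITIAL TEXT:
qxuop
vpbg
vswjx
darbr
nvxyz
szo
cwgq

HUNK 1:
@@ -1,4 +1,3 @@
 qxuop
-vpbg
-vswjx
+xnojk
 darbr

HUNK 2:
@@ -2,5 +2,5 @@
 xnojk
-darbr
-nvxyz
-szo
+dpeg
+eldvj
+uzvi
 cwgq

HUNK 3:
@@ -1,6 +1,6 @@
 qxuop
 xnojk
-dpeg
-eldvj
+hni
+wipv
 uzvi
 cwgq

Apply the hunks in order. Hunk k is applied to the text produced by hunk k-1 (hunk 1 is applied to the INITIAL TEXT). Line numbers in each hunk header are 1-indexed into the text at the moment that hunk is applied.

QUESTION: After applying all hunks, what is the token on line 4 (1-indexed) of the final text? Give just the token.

Hunk 1: at line 1 remove [vpbg,vswjx] add [xnojk] -> 6 lines: qxuop xnojk darbr nvxyz szo cwgq
Hunk 2: at line 2 remove [darbr,nvxyz,szo] add [dpeg,eldvj,uzvi] -> 6 lines: qxuop xnojk dpeg eldvj uzvi cwgq
Hunk 3: at line 1 remove [dpeg,eldvj] add [hni,wipv] -> 6 lines: qxuop xnojk hni wipv uzvi cwgq
Final line 4: wipv

Answer: wipv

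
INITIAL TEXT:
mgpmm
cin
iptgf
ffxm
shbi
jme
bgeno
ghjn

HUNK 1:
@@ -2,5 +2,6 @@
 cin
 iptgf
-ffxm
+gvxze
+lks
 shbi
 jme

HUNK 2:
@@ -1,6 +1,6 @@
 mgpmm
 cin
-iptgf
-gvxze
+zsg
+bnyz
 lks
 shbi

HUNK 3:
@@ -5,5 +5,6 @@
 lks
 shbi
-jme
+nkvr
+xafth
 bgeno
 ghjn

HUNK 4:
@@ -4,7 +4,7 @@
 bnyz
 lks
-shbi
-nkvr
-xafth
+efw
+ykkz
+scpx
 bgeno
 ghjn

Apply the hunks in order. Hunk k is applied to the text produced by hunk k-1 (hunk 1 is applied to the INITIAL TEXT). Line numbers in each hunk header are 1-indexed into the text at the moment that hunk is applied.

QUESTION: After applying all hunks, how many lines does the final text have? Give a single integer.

Hunk 1: at line 2 remove [ffxm] add [gvxze,lks] -> 9 lines: mgpmm cin iptgf gvxze lks shbi jme bgeno ghjn
Hunk 2: at line 1 remove [iptgf,gvxze] add [zsg,bnyz] -> 9 lines: mgpmm cin zsg bnyz lks shbi jme bgeno ghjn
Hunk 3: at line 5 remove [jme] add [nkvr,xafth] -> 10 lines: mgpmm cin zsg bnyz lks shbi nkvr xafth bgeno ghjn
Hunk 4: at line 4 remove [shbi,nkvr,xafth] add [efw,ykkz,scpx] -> 10 lines: mgpmm cin zsg bnyz lks efw ykkz scpx bgeno ghjn
Final line count: 10

Answer: 10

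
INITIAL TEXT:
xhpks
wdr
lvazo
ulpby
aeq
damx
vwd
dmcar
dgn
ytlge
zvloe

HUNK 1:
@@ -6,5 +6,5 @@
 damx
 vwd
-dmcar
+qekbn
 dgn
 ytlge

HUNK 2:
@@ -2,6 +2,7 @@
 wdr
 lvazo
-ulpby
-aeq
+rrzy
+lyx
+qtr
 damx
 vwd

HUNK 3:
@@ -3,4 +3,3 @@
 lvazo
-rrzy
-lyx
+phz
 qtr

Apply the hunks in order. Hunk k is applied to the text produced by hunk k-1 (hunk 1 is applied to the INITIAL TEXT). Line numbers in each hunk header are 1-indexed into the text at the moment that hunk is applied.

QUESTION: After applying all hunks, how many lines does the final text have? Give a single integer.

Hunk 1: at line 6 remove [dmcar] add [qekbn] -> 11 lines: xhpks wdr lvazo ulpby aeq damx vwd qekbn dgn ytlge zvloe
Hunk 2: at line 2 remove [ulpby,aeq] add [rrzy,lyx,qtr] -> 12 lines: xhpks wdr lvazo rrzy lyx qtr damx vwd qekbn dgn ytlge zvloe
Hunk 3: at line 3 remove [rrzy,lyx] add [phz] -> 11 lines: xhpks wdr lvazo phz qtr damx vwd qekbn dgn ytlge zvloe
Final line count: 11

Answer: 11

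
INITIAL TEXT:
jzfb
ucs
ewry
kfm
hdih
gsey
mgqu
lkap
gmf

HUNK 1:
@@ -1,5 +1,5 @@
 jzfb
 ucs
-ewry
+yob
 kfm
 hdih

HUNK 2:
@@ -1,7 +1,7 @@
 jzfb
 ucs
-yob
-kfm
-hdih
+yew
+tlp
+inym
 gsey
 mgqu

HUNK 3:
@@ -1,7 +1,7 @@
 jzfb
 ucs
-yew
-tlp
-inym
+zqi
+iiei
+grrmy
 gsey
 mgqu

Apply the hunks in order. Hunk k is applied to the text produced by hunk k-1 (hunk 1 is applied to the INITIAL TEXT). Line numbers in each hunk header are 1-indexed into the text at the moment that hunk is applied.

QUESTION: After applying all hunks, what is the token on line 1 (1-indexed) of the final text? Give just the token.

Hunk 1: at line 1 remove [ewry] add [yob] -> 9 lines: jzfb ucs yob kfm hdih gsey mgqu lkap gmf
Hunk 2: at line 1 remove [yob,kfm,hdih] add [yew,tlp,inym] -> 9 lines: jzfb ucs yew tlp inym gsey mgqu lkap gmf
Hunk 3: at line 1 remove [yew,tlp,inym] add [zqi,iiei,grrmy] -> 9 lines: jzfb ucs zqi iiei grrmy gsey mgqu lkap gmf
Final line 1: jzfb

Answer: jzfb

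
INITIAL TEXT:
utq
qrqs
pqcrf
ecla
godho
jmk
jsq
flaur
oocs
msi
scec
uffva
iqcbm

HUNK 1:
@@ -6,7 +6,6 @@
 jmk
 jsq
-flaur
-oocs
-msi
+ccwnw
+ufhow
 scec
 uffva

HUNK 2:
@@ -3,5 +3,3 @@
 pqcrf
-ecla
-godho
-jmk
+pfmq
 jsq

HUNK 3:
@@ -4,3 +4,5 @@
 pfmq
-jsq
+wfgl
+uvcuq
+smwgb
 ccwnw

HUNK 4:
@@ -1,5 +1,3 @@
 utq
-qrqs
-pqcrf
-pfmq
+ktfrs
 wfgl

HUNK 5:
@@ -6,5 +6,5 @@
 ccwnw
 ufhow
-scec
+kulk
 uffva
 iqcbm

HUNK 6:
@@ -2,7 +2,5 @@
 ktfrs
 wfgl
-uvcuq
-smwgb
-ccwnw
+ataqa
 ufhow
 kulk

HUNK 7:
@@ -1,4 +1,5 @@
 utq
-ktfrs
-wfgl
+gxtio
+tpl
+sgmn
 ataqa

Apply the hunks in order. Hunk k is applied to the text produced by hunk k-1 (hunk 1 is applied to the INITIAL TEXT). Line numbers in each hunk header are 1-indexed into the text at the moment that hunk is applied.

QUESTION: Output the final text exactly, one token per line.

Hunk 1: at line 6 remove [flaur,oocs,msi] add [ccwnw,ufhow] -> 12 lines: utq qrqs pqcrf ecla godho jmk jsq ccwnw ufhow scec uffva iqcbm
Hunk 2: at line 3 remove [ecla,godho,jmk] add [pfmq] -> 10 lines: utq qrqs pqcrf pfmq jsq ccwnw ufhow scec uffva iqcbm
Hunk 3: at line 4 remove [jsq] add [wfgl,uvcuq,smwgb] -> 12 lines: utq qrqs pqcrf pfmq wfgl uvcuq smwgb ccwnw ufhow scec uffva iqcbm
Hunk 4: at line 1 remove [qrqs,pqcrf,pfmq] add [ktfrs] -> 10 lines: utq ktfrs wfgl uvcuq smwgb ccwnw ufhow scec uffva iqcbm
Hunk 5: at line 6 remove [scec] add [kulk] -> 10 lines: utq ktfrs wfgl uvcuq smwgb ccwnw ufhow kulk uffva iqcbm
Hunk 6: at line 2 remove [uvcuq,smwgb,ccwnw] add [ataqa] -> 8 lines: utq ktfrs wfgl ataqa ufhow kulk uffva iqcbm
Hunk 7: at line 1 remove [ktfrs,wfgl] add [gxtio,tpl,sgmn] -> 9 lines: utq gxtio tpl sgmn ataqa ufhow kulk uffva iqcbm

Answer: utq
gxtio
tpl
sgmn
ataqa
ufhow
kulk
uffva
iqcbm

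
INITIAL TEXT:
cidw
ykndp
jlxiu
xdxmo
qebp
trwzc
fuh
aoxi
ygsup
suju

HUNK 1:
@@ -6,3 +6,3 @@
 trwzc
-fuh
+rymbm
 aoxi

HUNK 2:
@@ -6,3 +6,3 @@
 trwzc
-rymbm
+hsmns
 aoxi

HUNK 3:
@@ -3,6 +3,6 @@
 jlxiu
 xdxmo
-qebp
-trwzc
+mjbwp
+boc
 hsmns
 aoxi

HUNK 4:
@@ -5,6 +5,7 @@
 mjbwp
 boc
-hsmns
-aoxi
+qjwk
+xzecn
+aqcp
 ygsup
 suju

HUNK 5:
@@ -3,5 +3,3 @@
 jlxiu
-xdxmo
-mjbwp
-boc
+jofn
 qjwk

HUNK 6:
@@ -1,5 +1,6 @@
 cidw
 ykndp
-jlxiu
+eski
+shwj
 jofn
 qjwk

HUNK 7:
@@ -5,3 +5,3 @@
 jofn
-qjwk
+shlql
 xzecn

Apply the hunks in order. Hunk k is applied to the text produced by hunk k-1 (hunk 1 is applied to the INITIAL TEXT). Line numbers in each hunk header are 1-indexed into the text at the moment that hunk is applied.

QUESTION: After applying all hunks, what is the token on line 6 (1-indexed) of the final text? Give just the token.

Hunk 1: at line 6 remove [fuh] add [rymbm] -> 10 lines: cidw ykndp jlxiu xdxmo qebp trwzc rymbm aoxi ygsup suju
Hunk 2: at line 6 remove [rymbm] add [hsmns] -> 10 lines: cidw ykndp jlxiu xdxmo qebp trwzc hsmns aoxi ygsup suju
Hunk 3: at line 3 remove [qebp,trwzc] add [mjbwp,boc] -> 10 lines: cidw ykndp jlxiu xdxmo mjbwp boc hsmns aoxi ygsup suju
Hunk 4: at line 5 remove [hsmns,aoxi] add [qjwk,xzecn,aqcp] -> 11 lines: cidw ykndp jlxiu xdxmo mjbwp boc qjwk xzecn aqcp ygsup suju
Hunk 5: at line 3 remove [xdxmo,mjbwp,boc] add [jofn] -> 9 lines: cidw ykndp jlxiu jofn qjwk xzecn aqcp ygsup suju
Hunk 6: at line 1 remove [jlxiu] add [eski,shwj] -> 10 lines: cidw ykndp eski shwj jofn qjwk xzecn aqcp ygsup suju
Hunk 7: at line 5 remove [qjwk] add [shlql] -> 10 lines: cidw ykndp eski shwj jofn shlql xzecn aqcp ygsup suju
Final line 6: shlql

Answer: shlql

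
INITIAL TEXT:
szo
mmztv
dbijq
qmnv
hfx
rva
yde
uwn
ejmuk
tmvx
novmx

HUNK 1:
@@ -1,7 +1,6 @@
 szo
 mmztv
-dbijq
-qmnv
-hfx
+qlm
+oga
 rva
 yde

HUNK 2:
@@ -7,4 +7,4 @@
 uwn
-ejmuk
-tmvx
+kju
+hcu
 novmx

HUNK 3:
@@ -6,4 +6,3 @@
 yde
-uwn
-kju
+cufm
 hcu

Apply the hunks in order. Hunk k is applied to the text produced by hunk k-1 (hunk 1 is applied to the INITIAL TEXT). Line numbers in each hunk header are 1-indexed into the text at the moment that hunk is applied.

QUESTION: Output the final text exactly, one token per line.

Hunk 1: at line 1 remove [dbijq,qmnv,hfx] add [qlm,oga] -> 10 lines: szo mmztv qlm oga rva yde uwn ejmuk tmvx novmx
Hunk 2: at line 7 remove [ejmuk,tmvx] add [kju,hcu] -> 10 lines: szo mmztv qlm oga rva yde uwn kju hcu novmx
Hunk 3: at line 6 remove [uwn,kju] add [cufm] -> 9 lines: szo mmztv qlm oga rva yde cufm hcu novmx

Answer: szo
mmztv
qlm
oga
rva
yde
cufm
hcu
novmx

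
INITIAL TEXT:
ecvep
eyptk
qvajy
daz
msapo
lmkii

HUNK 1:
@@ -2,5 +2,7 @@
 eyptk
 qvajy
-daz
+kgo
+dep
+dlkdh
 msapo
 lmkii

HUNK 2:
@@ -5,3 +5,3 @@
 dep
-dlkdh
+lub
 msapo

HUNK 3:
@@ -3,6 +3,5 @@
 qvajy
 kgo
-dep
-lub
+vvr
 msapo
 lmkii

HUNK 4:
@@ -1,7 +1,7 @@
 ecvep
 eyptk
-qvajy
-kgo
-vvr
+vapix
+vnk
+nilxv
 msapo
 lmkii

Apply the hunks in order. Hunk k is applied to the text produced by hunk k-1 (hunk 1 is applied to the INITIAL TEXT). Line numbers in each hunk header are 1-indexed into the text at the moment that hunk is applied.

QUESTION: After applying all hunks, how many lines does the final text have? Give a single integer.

Answer: 7

Derivation:
Hunk 1: at line 2 remove [daz] add [kgo,dep,dlkdh] -> 8 lines: ecvep eyptk qvajy kgo dep dlkdh msapo lmkii
Hunk 2: at line 5 remove [dlkdh] add [lub] -> 8 lines: ecvep eyptk qvajy kgo dep lub msapo lmkii
Hunk 3: at line 3 remove [dep,lub] add [vvr] -> 7 lines: ecvep eyptk qvajy kgo vvr msapo lmkii
Hunk 4: at line 1 remove [qvajy,kgo,vvr] add [vapix,vnk,nilxv] -> 7 lines: ecvep eyptk vapix vnk nilxv msapo lmkii
Final line count: 7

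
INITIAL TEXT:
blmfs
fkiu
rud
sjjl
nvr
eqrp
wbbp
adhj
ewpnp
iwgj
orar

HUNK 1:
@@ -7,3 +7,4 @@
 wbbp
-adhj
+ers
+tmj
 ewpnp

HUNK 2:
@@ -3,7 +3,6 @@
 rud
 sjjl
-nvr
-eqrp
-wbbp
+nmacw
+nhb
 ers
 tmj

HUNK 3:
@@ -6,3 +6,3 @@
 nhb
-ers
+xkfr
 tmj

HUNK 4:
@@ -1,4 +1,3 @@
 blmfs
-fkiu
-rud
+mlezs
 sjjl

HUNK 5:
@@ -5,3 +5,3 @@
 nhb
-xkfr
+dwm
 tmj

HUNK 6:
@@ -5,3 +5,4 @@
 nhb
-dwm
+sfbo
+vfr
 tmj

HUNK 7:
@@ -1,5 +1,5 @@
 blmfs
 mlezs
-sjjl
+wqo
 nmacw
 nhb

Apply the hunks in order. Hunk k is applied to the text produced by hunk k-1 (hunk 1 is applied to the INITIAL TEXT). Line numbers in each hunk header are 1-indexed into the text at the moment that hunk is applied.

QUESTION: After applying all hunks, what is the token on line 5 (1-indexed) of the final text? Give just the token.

Hunk 1: at line 7 remove [adhj] add [ers,tmj] -> 12 lines: blmfs fkiu rud sjjl nvr eqrp wbbp ers tmj ewpnp iwgj orar
Hunk 2: at line 3 remove [nvr,eqrp,wbbp] add [nmacw,nhb] -> 11 lines: blmfs fkiu rud sjjl nmacw nhb ers tmj ewpnp iwgj orar
Hunk 3: at line 6 remove [ers] add [xkfr] -> 11 lines: blmfs fkiu rud sjjl nmacw nhb xkfr tmj ewpnp iwgj orar
Hunk 4: at line 1 remove [fkiu,rud] add [mlezs] -> 10 lines: blmfs mlezs sjjl nmacw nhb xkfr tmj ewpnp iwgj orar
Hunk 5: at line 5 remove [xkfr] add [dwm] -> 10 lines: blmfs mlezs sjjl nmacw nhb dwm tmj ewpnp iwgj orar
Hunk 6: at line 5 remove [dwm] add [sfbo,vfr] -> 11 lines: blmfs mlezs sjjl nmacw nhb sfbo vfr tmj ewpnp iwgj orar
Hunk 7: at line 1 remove [sjjl] add [wqo] -> 11 lines: blmfs mlezs wqo nmacw nhb sfbo vfr tmj ewpnp iwgj orar
Final line 5: nhb

Answer: nhb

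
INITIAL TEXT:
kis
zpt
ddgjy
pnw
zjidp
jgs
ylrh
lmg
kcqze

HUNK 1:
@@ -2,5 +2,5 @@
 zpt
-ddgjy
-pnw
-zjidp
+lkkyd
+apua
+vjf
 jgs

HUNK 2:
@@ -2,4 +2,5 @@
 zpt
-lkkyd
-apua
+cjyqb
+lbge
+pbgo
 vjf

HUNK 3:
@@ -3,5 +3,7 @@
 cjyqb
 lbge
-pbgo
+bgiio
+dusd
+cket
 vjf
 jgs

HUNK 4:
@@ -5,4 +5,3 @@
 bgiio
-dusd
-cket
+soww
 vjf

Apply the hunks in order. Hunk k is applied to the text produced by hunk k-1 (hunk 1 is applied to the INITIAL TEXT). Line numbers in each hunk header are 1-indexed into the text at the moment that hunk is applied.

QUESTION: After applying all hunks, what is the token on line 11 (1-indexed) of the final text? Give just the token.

Answer: kcqze

Derivation:
Hunk 1: at line 2 remove [ddgjy,pnw,zjidp] add [lkkyd,apua,vjf] -> 9 lines: kis zpt lkkyd apua vjf jgs ylrh lmg kcqze
Hunk 2: at line 2 remove [lkkyd,apua] add [cjyqb,lbge,pbgo] -> 10 lines: kis zpt cjyqb lbge pbgo vjf jgs ylrh lmg kcqze
Hunk 3: at line 3 remove [pbgo] add [bgiio,dusd,cket] -> 12 lines: kis zpt cjyqb lbge bgiio dusd cket vjf jgs ylrh lmg kcqze
Hunk 4: at line 5 remove [dusd,cket] add [soww] -> 11 lines: kis zpt cjyqb lbge bgiio soww vjf jgs ylrh lmg kcqze
Final line 11: kcqze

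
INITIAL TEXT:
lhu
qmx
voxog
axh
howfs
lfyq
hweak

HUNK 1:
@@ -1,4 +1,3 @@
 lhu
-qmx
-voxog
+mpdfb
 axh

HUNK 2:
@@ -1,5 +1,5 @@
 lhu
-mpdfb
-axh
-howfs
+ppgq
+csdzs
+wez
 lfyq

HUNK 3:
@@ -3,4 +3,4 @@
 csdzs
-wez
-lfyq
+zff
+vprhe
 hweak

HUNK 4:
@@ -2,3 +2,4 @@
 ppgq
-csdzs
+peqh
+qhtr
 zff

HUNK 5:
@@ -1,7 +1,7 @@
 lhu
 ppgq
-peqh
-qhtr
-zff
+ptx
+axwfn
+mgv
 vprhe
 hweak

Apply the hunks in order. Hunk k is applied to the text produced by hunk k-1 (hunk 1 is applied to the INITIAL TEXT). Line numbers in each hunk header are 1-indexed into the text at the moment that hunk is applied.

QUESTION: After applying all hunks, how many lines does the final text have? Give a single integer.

Answer: 7

Derivation:
Hunk 1: at line 1 remove [qmx,voxog] add [mpdfb] -> 6 lines: lhu mpdfb axh howfs lfyq hweak
Hunk 2: at line 1 remove [mpdfb,axh,howfs] add [ppgq,csdzs,wez] -> 6 lines: lhu ppgq csdzs wez lfyq hweak
Hunk 3: at line 3 remove [wez,lfyq] add [zff,vprhe] -> 6 lines: lhu ppgq csdzs zff vprhe hweak
Hunk 4: at line 2 remove [csdzs] add [peqh,qhtr] -> 7 lines: lhu ppgq peqh qhtr zff vprhe hweak
Hunk 5: at line 1 remove [peqh,qhtr,zff] add [ptx,axwfn,mgv] -> 7 lines: lhu ppgq ptx axwfn mgv vprhe hweak
Final line count: 7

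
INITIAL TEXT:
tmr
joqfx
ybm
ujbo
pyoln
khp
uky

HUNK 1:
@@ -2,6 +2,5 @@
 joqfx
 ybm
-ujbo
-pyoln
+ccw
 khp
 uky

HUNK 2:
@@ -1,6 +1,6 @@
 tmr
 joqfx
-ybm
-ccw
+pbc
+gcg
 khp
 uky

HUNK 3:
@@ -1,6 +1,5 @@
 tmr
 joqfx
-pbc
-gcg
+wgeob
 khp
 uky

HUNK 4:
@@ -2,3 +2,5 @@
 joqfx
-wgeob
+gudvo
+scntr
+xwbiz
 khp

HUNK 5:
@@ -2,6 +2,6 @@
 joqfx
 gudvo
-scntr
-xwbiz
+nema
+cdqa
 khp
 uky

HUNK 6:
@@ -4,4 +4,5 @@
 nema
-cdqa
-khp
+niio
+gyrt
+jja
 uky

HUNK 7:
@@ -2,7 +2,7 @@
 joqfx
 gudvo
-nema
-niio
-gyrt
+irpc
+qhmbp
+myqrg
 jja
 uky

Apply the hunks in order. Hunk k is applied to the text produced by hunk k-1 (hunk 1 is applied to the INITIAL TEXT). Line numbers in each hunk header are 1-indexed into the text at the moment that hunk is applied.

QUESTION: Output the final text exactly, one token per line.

Hunk 1: at line 2 remove [ujbo,pyoln] add [ccw] -> 6 lines: tmr joqfx ybm ccw khp uky
Hunk 2: at line 1 remove [ybm,ccw] add [pbc,gcg] -> 6 lines: tmr joqfx pbc gcg khp uky
Hunk 3: at line 1 remove [pbc,gcg] add [wgeob] -> 5 lines: tmr joqfx wgeob khp uky
Hunk 4: at line 2 remove [wgeob] add [gudvo,scntr,xwbiz] -> 7 lines: tmr joqfx gudvo scntr xwbiz khp uky
Hunk 5: at line 2 remove [scntr,xwbiz] add [nema,cdqa] -> 7 lines: tmr joqfx gudvo nema cdqa khp uky
Hunk 6: at line 4 remove [cdqa,khp] add [niio,gyrt,jja] -> 8 lines: tmr joqfx gudvo nema niio gyrt jja uky
Hunk 7: at line 2 remove [nema,niio,gyrt] add [irpc,qhmbp,myqrg] -> 8 lines: tmr joqfx gudvo irpc qhmbp myqrg jja uky

Answer: tmr
joqfx
gudvo
irpc
qhmbp
myqrg
jja
uky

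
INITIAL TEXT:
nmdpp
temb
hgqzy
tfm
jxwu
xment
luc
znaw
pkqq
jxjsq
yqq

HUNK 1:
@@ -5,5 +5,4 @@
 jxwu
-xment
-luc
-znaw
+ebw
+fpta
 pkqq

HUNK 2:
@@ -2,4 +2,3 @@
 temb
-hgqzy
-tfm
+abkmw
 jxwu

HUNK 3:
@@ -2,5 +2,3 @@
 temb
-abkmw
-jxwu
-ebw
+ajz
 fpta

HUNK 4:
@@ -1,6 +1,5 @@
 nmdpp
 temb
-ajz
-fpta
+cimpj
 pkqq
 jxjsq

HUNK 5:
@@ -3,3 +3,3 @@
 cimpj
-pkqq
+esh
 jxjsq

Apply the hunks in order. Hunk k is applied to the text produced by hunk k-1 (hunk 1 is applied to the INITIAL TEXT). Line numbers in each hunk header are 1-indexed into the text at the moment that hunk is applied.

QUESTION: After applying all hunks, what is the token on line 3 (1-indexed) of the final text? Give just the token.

Answer: cimpj

Derivation:
Hunk 1: at line 5 remove [xment,luc,znaw] add [ebw,fpta] -> 10 lines: nmdpp temb hgqzy tfm jxwu ebw fpta pkqq jxjsq yqq
Hunk 2: at line 2 remove [hgqzy,tfm] add [abkmw] -> 9 lines: nmdpp temb abkmw jxwu ebw fpta pkqq jxjsq yqq
Hunk 3: at line 2 remove [abkmw,jxwu,ebw] add [ajz] -> 7 lines: nmdpp temb ajz fpta pkqq jxjsq yqq
Hunk 4: at line 1 remove [ajz,fpta] add [cimpj] -> 6 lines: nmdpp temb cimpj pkqq jxjsq yqq
Hunk 5: at line 3 remove [pkqq] add [esh] -> 6 lines: nmdpp temb cimpj esh jxjsq yqq
Final line 3: cimpj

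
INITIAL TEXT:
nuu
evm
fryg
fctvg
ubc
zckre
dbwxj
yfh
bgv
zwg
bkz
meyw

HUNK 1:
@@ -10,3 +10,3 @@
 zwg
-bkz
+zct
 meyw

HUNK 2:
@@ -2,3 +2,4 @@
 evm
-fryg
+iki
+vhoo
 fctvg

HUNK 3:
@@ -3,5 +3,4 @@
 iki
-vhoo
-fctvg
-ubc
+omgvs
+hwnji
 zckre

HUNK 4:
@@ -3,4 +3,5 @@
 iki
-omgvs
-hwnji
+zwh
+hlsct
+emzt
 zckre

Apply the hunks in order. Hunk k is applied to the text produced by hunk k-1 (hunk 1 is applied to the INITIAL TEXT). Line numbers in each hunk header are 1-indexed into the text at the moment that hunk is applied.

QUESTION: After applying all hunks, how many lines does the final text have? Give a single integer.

Hunk 1: at line 10 remove [bkz] add [zct] -> 12 lines: nuu evm fryg fctvg ubc zckre dbwxj yfh bgv zwg zct meyw
Hunk 2: at line 2 remove [fryg] add [iki,vhoo] -> 13 lines: nuu evm iki vhoo fctvg ubc zckre dbwxj yfh bgv zwg zct meyw
Hunk 3: at line 3 remove [vhoo,fctvg,ubc] add [omgvs,hwnji] -> 12 lines: nuu evm iki omgvs hwnji zckre dbwxj yfh bgv zwg zct meyw
Hunk 4: at line 3 remove [omgvs,hwnji] add [zwh,hlsct,emzt] -> 13 lines: nuu evm iki zwh hlsct emzt zckre dbwxj yfh bgv zwg zct meyw
Final line count: 13

Answer: 13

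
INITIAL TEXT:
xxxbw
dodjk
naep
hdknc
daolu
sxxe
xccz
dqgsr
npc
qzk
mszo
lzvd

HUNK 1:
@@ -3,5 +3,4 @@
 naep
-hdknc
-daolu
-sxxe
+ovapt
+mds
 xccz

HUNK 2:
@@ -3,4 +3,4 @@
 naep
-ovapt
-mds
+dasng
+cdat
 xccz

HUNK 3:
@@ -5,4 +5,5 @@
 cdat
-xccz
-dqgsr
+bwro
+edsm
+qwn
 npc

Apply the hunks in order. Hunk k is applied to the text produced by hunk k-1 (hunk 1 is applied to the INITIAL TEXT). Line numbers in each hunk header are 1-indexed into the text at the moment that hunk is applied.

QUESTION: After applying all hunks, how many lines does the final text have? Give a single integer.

Answer: 12

Derivation:
Hunk 1: at line 3 remove [hdknc,daolu,sxxe] add [ovapt,mds] -> 11 lines: xxxbw dodjk naep ovapt mds xccz dqgsr npc qzk mszo lzvd
Hunk 2: at line 3 remove [ovapt,mds] add [dasng,cdat] -> 11 lines: xxxbw dodjk naep dasng cdat xccz dqgsr npc qzk mszo lzvd
Hunk 3: at line 5 remove [xccz,dqgsr] add [bwro,edsm,qwn] -> 12 lines: xxxbw dodjk naep dasng cdat bwro edsm qwn npc qzk mszo lzvd
Final line count: 12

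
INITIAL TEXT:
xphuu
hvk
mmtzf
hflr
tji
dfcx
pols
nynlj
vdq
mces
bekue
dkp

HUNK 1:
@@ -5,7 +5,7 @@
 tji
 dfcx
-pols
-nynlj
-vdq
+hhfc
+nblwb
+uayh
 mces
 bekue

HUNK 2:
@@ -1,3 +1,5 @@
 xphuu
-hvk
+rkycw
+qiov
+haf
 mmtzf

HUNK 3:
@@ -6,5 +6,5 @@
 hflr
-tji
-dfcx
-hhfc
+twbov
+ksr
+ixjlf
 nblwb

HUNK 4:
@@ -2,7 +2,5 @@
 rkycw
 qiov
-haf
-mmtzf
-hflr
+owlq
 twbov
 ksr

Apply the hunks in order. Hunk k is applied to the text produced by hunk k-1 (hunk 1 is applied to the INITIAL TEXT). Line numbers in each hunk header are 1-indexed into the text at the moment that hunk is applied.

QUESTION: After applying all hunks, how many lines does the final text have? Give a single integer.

Hunk 1: at line 5 remove [pols,nynlj,vdq] add [hhfc,nblwb,uayh] -> 12 lines: xphuu hvk mmtzf hflr tji dfcx hhfc nblwb uayh mces bekue dkp
Hunk 2: at line 1 remove [hvk] add [rkycw,qiov,haf] -> 14 lines: xphuu rkycw qiov haf mmtzf hflr tji dfcx hhfc nblwb uayh mces bekue dkp
Hunk 3: at line 6 remove [tji,dfcx,hhfc] add [twbov,ksr,ixjlf] -> 14 lines: xphuu rkycw qiov haf mmtzf hflr twbov ksr ixjlf nblwb uayh mces bekue dkp
Hunk 4: at line 2 remove [haf,mmtzf,hflr] add [owlq] -> 12 lines: xphuu rkycw qiov owlq twbov ksr ixjlf nblwb uayh mces bekue dkp
Final line count: 12

Answer: 12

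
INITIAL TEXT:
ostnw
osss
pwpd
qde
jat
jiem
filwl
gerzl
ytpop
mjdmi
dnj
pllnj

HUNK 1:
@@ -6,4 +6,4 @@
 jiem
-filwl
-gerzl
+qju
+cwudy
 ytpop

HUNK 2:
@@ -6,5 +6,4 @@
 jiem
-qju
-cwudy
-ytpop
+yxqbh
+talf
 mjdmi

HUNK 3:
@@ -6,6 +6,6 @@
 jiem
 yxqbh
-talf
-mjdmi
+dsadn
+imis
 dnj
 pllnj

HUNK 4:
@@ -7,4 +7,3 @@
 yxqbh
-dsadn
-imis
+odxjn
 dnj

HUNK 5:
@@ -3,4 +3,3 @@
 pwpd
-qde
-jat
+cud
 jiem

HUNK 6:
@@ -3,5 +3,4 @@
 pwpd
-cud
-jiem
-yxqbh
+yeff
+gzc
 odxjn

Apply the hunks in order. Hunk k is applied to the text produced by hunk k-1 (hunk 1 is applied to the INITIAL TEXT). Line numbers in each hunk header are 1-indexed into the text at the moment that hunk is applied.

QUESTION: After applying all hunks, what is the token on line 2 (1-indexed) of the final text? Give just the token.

Hunk 1: at line 6 remove [filwl,gerzl] add [qju,cwudy] -> 12 lines: ostnw osss pwpd qde jat jiem qju cwudy ytpop mjdmi dnj pllnj
Hunk 2: at line 6 remove [qju,cwudy,ytpop] add [yxqbh,talf] -> 11 lines: ostnw osss pwpd qde jat jiem yxqbh talf mjdmi dnj pllnj
Hunk 3: at line 6 remove [talf,mjdmi] add [dsadn,imis] -> 11 lines: ostnw osss pwpd qde jat jiem yxqbh dsadn imis dnj pllnj
Hunk 4: at line 7 remove [dsadn,imis] add [odxjn] -> 10 lines: ostnw osss pwpd qde jat jiem yxqbh odxjn dnj pllnj
Hunk 5: at line 3 remove [qde,jat] add [cud] -> 9 lines: ostnw osss pwpd cud jiem yxqbh odxjn dnj pllnj
Hunk 6: at line 3 remove [cud,jiem,yxqbh] add [yeff,gzc] -> 8 lines: ostnw osss pwpd yeff gzc odxjn dnj pllnj
Final line 2: osss

Answer: osss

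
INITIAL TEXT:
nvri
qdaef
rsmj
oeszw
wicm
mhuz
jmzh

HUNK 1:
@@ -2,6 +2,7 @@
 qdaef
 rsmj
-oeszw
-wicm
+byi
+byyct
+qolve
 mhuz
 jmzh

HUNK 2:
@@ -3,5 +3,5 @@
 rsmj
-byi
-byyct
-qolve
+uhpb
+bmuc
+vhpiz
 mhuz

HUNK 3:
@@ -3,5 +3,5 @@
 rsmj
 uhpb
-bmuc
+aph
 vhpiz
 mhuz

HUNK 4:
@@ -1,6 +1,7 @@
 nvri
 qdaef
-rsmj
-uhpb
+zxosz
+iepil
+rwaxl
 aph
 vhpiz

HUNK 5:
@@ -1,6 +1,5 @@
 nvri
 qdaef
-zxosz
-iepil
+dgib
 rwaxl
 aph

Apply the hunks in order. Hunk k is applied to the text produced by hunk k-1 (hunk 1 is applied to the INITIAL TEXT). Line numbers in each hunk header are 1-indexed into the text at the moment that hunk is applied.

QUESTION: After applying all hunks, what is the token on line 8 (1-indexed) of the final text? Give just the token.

Hunk 1: at line 2 remove [oeszw,wicm] add [byi,byyct,qolve] -> 8 lines: nvri qdaef rsmj byi byyct qolve mhuz jmzh
Hunk 2: at line 3 remove [byi,byyct,qolve] add [uhpb,bmuc,vhpiz] -> 8 lines: nvri qdaef rsmj uhpb bmuc vhpiz mhuz jmzh
Hunk 3: at line 3 remove [bmuc] add [aph] -> 8 lines: nvri qdaef rsmj uhpb aph vhpiz mhuz jmzh
Hunk 4: at line 1 remove [rsmj,uhpb] add [zxosz,iepil,rwaxl] -> 9 lines: nvri qdaef zxosz iepil rwaxl aph vhpiz mhuz jmzh
Hunk 5: at line 1 remove [zxosz,iepil] add [dgib] -> 8 lines: nvri qdaef dgib rwaxl aph vhpiz mhuz jmzh
Final line 8: jmzh

Answer: jmzh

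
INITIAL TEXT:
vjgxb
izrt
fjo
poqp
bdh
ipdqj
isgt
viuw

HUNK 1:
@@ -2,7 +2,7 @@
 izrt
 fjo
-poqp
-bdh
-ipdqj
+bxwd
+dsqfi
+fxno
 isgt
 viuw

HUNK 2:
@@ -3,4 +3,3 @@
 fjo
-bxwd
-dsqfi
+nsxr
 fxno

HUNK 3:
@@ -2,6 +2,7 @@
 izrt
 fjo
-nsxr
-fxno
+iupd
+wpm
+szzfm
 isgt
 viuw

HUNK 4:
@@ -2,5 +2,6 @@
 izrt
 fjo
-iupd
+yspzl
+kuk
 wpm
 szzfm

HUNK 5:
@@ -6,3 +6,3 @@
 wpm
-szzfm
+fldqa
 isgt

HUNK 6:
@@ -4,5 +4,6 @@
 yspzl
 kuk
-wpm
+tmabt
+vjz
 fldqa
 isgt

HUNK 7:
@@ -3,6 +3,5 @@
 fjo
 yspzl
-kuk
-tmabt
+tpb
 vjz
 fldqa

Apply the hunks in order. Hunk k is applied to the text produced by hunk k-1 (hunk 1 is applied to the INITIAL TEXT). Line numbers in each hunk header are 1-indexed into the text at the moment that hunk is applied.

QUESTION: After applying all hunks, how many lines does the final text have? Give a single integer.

Answer: 9

Derivation:
Hunk 1: at line 2 remove [poqp,bdh,ipdqj] add [bxwd,dsqfi,fxno] -> 8 lines: vjgxb izrt fjo bxwd dsqfi fxno isgt viuw
Hunk 2: at line 3 remove [bxwd,dsqfi] add [nsxr] -> 7 lines: vjgxb izrt fjo nsxr fxno isgt viuw
Hunk 3: at line 2 remove [nsxr,fxno] add [iupd,wpm,szzfm] -> 8 lines: vjgxb izrt fjo iupd wpm szzfm isgt viuw
Hunk 4: at line 2 remove [iupd] add [yspzl,kuk] -> 9 lines: vjgxb izrt fjo yspzl kuk wpm szzfm isgt viuw
Hunk 5: at line 6 remove [szzfm] add [fldqa] -> 9 lines: vjgxb izrt fjo yspzl kuk wpm fldqa isgt viuw
Hunk 6: at line 4 remove [wpm] add [tmabt,vjz] -> 10 lines: vjgxb izrt fjo yspzl kuk tmabt vjz fldqa isgt viuw
Hunk 7: at line 3 remove [kuk,tmabt] add [tpb] -> 9 lines: vjgxb izrt fjo yspzl tpb vjz fldqa isgt viuw
Final line count: 9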